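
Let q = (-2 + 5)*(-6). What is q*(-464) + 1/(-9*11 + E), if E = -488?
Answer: 4902623/587 ≈ 8352.0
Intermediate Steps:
q = -18 (q = 3*(-6) = -18)
q*(-464) + 1/(-9*11 + E) = -18*(-464) + 1/(-9*11 - 488) = 8352 + 1/(-99 - 488) = 8352 + 1/(-587) = 8352 - 1/587 = 4902623/587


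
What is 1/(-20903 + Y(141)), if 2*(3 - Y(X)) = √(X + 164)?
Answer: -16720/349447939 + 2*√305/1747239695 ≈ -4.7827e-5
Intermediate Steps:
Y(X) = 3 - √(164 + X)/2 (Y(X) = 3 - √(X + 164)/2 = 3 - √(164 + X)/2)
1/(-20903 + Y(141)) = 1/(-20903 + (3 - √(164 + 141)/2)) = 1/(-20903 + (3 - √305/2)) = 1/(-20900 - √305/2)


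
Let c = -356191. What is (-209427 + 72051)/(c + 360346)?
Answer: -45792/1385 ≈ -33.063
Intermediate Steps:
(-209427 + 72051)/(c + 360346) = (-209427 + 72051)/(-356191 + 360346) = -137376/4155 = -137376*1/4155 = -45792/1385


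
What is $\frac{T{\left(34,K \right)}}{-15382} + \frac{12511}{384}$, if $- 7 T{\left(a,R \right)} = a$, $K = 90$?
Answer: $\frac{673561235}{20673408} \approx 32.581$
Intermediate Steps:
$T{\left(a,R \right)} = - \frac{a}{7}$
$\frac{T{\left(34,K \right)}}{-15382} + \frac{12511}{384} = \frac{\left(- \frac{1}{7}\right) 34}{-15382} + \frac{12511}{384} = \left(- \frac{34}{7}\right) \left(- \frac{1}{15382}\right) + 12511 \cdot \frac{1}{384} = \frac{17}{53837} + \frac{12511}{384} = \frac{673561235}{20673408}$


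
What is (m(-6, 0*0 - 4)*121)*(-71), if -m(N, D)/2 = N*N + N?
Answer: 515460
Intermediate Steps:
m(N, D) = -2*N - 2*N² (m(N, D) = -2*(N*N + N) = -2*(N² + N) = -2*(N + N²) = -2*N - 2*N²)
(m(-6, 0*0 - 4)*121)*(-71) = (-2*(-6)*(1 - 6)*121)*(-71) = (-2*(-6)*(-5)*121)*(-71) = -60*121*(-71) = -7260*(-71) = 515460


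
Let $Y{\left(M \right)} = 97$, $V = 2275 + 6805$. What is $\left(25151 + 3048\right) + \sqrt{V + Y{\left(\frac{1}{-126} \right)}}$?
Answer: $28199 + \sqrt{9177} \approx 28295.0$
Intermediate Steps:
$V = 9080$
$\left(25151 + 3048\right) + \sqrt{V + Y{\left(\frac{1}{-126} \right)}} = \left(25151 + 3048\right) + \sqrt{9080 + 97} = 28199 + \sqrt{9177}$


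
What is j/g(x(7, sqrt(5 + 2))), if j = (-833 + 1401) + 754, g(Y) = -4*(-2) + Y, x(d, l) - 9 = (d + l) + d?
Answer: 20491/477 - 661*sqrt(7)/477 ≈ 39.292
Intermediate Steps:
x(d, l) = 9 + l + 2*d (x(d, l) = 9 + ((d + l) + d) = 9 + (l + 2*d) = 9 + l + 2*d)
g(Y) = 8 + Y
j = 1322 (j = 568 + 754 = 1322)
j/g(x(7, sqrt(5 + 2))) = 1322/(8 + (9 + sqrt(5 + 2) + 2*7)) = 1322/(8 + (9 + sqrt(7) + 14)) = 1322/(8 + (23 + sqrt(7))) = 1322/(31 + sqrt(7))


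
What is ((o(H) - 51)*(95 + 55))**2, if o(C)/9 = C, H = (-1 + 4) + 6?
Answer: 20250000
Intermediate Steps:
H = 9 (H = 3 + 6 = 9)
o(C) = 9*C
((o(H) - 51)*(95 + 55))**2 = ((9*9 - 51)*(95 + 55))**2 = ((81 - 51)*150)**2 = (30*150)**2 = 4500**2 = 20250000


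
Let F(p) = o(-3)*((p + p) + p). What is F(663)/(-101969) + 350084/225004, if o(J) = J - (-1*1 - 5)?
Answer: 8588779132/5735858219 ≈ 1.4974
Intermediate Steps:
o(J) = 6 + J (o(J) = J - (-1 - 5) = J - 1*(-6) = J + 6 = 6 + J)
F(p) = 9*p (F(p) = (6 - 3)*((p + p) + p) = 3*(2*p + p) = 3*(3*p) = 9*p)
F(663)/(-101969) + 350084/225004 = (9*663)/(-101969) + 350084/225004 = 5967*(-1/101969) + 350084*(1/225004) = -5967/101969 + 87521/56251 = 8588779132/5735858219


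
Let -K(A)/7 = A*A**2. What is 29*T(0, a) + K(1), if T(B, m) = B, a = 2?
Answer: -7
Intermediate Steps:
K(A) = -7*A**3 (K(A) = -7*A*A**2 = -7*A**3)
29*T(0, a) + K(1) = 29*0 - 7*1**3 = 0 - 7*1 = 0 - 7 = -7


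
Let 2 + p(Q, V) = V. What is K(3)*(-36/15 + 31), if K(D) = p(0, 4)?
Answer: 286/5 ≈ 57.200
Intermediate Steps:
p(Q, V) = -2 + V
K(D) = 2 (K(D) = -2 + 4 = 2)
K(3)*(-36/15 + 31) = 2*(-36/15 + 31) = 2*(-36*1/15 + 31) = 2*(-12/5 + 31) = 2*(143/5) = 286/5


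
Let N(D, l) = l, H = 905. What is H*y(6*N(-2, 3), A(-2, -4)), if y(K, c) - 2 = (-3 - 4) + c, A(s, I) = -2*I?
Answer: 2715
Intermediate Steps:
y(K, c) = -5 + c (y(K, c) = 2 + ((-3 - 4) + c) = 2 + (-7 + c) = -5 + c)
H*y(6*N(-2, 3), A(-2, -4)) = 905*(-5 - 2*(-4)) = 905*(-5 + 8) = 905*3 = 2715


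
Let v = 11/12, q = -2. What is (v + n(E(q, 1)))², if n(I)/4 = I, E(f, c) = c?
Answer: 3481/144 ≈ 24.174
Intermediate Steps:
n(I) = 4*I
v = 11/12 (v = 11*(1/12) = 11/12 ≈ 0.91667)
(v + n(E(q, 1)))² = (11/12 + 4*1)² = (11/12 + 4)² = (59/12)² = 3481/144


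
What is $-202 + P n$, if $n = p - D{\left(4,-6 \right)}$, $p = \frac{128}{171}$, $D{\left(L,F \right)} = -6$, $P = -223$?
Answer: $- \frac{291884}{171} \approx -1706.9$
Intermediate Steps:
$p = \frac{128}{171}$ ($p = 128 \cdot \frac{1}{171} = \frac{128}{171} \approx 0.74854$)
$n = \frac{1154}{171}$ ($n = \frac{128}{171} - -6 = \frac{128}{171} + 6 = \frac{1154}{171} \approx 6.7485$)
$-202 + P n = -202 - \frac{257342}{171} = - \frac{291884}{171}$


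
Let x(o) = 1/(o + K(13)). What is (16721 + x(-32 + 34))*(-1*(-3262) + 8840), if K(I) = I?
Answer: 1011791744/5 ≈ 2.0236e+8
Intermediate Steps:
x(o) = 1/(13 + o) (x(o) = 1/(o + 13) = 1/(13 + o))
(16721 + x(-32 + 34))*(-1*(-3262) + 8840) = (16721 + 1/(13 + (-32 + 34)))*(-1*(-3262) + 8840) = (16721 + 1/(13 + 2))*(3262 + 8840) = (16721 + 1/15)*12102 = (250816/15)*12102 = 1011791744/5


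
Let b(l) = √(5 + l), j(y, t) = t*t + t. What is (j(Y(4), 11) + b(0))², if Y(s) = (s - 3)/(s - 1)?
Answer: (132 + √5)² ≈ 18019.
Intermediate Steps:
Y(s) = (-3 + s)/(-1 + s)
j(y, t) = t + t² (j(y, t) = t² + t = t + t²)
(j(Y(4), 11) + b(0))² = (11*(1 + 11) + √(5 + 0))² = (11*12 + √5)² = (132 + √5)²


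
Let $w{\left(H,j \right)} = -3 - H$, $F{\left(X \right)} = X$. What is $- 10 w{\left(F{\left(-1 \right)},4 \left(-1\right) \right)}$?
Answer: $20$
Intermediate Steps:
$- 10 w{\left(F{\left(-1 \right)},4 \left(-1\right) \right)} = - 10 \left(-3 - -1\right) = - 10 \left(-3 + 1\right) = \left(-10\right) \left(-2\right) = 20$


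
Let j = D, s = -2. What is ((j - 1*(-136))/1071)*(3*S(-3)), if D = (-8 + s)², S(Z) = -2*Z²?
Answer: -1416/119 ≈ -11.899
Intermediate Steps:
D = 100 (D = (-8 - 2)² = (-10)² = 100)
j = 100
((j - 1*(-136))/1071)*(3*S(-3)) = ((100 - 1*(-136))/1071)*(3*(-2*(-3)²)) = ((100 + 136)*(1/1071))*(3*(-2*9)) = (236*(1/1071))*(3*(-18)) = (236/1071)*(-54) = -1416/119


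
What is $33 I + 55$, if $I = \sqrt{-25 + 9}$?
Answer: $55 + 132 i \approx 55.0 + 132.0 i$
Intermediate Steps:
$I = 4 i$ ($I = \sqrt{-16} = 4 i \approx 4.0 i$)
$33 I + 55 = 33 \cdot 4 i + 55 = 132 i + 55 = 55 + 132 i$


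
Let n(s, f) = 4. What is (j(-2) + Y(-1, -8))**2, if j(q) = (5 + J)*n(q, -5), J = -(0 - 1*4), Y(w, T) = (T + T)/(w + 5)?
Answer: 1024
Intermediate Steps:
Y(w, T) = 2*T/(5 + w) (Y(w, T) = (2*T)/(5 + w) = 2*T/(5 + w))
J = 4 (J = -(0 - 4) = -1*(-4) = 4)
j(q) = 36 (j(q) = (5 + 4)*4 = 9*4 = 36)
(j(-2) + Y(-1, -8))**2 = (36 + 2*(-8)/(5 - 1))**2 = (36 + 2*(-8)/4)**2 = (36 + 2*(-8)*(1/4))**2 = (36 - 4)**2 = 32**2 = 1024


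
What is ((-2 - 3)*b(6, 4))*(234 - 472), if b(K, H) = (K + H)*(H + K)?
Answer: 119000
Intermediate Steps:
b(K, H) = (H + K)² (b(K, H) = (H + K)*(H + K) = (H + K)²)
((-2 - 3)*b(6, 4))*(234 - 472) = ((-2 - 3)*(4 + 6)²)*(234 - 472) = -5*10²*(-238) = -5*100*(-238) = -500*(-238) = 119000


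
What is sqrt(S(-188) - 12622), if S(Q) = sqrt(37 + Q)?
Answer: sqrt(-12622 + I*sqrt(151)) ≈ 0.0547 + 112.35*I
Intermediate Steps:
sqrt(S(-188) - 12622) = sqrt(sqrt(37 - 188) - 12622) = sqrt(sqrt(-151) - 12622) = sqrt(I*sqrt(151) - 12622) = sqrt(-12622 + I*sqrt(151))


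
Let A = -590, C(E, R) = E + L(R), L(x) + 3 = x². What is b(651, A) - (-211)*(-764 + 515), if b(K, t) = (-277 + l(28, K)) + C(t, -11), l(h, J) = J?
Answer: -52637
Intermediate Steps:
L(x) = -3 + x²
C(E, R) = -3 + E + R² (C(E, R) = E + (-3 + R²) = -3 + E + R²)
b(K, t) = -159 + K + t (b(K, t) = (-277 + K) + (-3 + t + (-11)²) = (-277 + K) + (-3 + t + 121) = (-277 + K) + (118 + t) = -159 + K + t)
b(651, A) - (-211)*(-764 + 515) = (-159 + 651 - 590) - (-211)*(-764 + 515) = -98 - (-211)*(-249) = -98 - 1*52539 = -98 - 52539 = -52637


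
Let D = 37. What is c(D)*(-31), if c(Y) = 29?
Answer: -899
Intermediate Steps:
c(D)*(-31) = 29*(-31) = -899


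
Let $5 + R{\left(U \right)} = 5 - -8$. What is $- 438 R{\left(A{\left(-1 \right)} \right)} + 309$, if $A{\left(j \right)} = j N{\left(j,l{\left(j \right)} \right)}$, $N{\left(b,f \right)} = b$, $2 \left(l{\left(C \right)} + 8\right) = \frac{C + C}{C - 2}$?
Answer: $-3195$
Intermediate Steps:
$l{\left(C \right)} = -8 + \frac{C}{-2 + C}$ ($l{\left(C \right)} = -8 + \frac{\left(C + C\right) \frac{1}{C - 2}}{2} = -8 + \frac{2 C \frac{1}{-2 + C}}{2} = -8 + \frac{C}{-2 + C}$)
$A{\left(j \right)} = j^{2}$ ($A{\left(j \right)} = j j = j^{2}$)
$R{\left(U \right)} = 8$ ($R{\left(U \right)} = -5 + \left(5 - -8\right) = -5 + \left(5 + 8\right) = -5 + 13 = 8$)
$- 438 R{\left(A{\left(-1 \right)} \right)} + 309 = \left(-438\right) 8 + 309 = -3504 + 309 = -3195$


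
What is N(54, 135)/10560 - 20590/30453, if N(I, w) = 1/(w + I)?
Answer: -13698105049/20259771840 ≈ -0.67612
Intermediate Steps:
N(I, w) = 1/(I + w)
N(54, 135)/10560 - 20590/30453 = 1/((54 + 135)*10560) - 20590/30453 = (1/10560)/189 - 20590*1/30453 = (1/189)*(1/10560) - 20590/30453 = 1/1995840 - 20590/30453 = -13698105049/20259771840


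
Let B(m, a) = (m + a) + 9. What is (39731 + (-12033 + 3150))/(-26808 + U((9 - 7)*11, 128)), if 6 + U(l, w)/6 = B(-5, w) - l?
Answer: -3856/3273 ≈ -1.1781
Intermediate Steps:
B(m, a) = 9 + a + m (B(m, a) = (a + m) + 9 = 9 + a + m)
U(l, w) = -12 - 6*l + 6*w (U(l, w) = -36 + 6*((9 + w - 5) - l) = -36 + 6*((4 + w) - l) = -36 + 6*(4 + w - l) = -36 + (24 - 6*l + 6*w) = -12 - 6*l + 6*w)
(39731 + (-12033 + 3150))/(-26808 + U((9 - 7)*11, 128)) = (39731 + (-12033 + 3150))/(-26808 + (-12 - 6*(9 - 7)*11 + 6*128)) = (39731 - 8883)/(-26808 + (-12 - 12*11 + 768)) = 30848/(-26808 + (-12 - 6*22 + 768)) = 30848/(-26808 + (-12 - 132 + 768)) = 30848/(-26808 + 624) = 30848/(-26184) = 30848*(-1/26184) = -3856/3273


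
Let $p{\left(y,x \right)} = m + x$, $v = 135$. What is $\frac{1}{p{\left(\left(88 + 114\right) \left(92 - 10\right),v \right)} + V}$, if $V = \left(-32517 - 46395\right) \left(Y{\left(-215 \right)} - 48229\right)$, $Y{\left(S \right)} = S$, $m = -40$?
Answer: $\frac{1}{3822813023} \approx 2.6159 \cdot 10^{-10}$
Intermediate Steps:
$p{\left(y,x \right)} = -40 + x$
$V = 3822812928$ ($V = \left(-32517 - 46395\right) \left(-215 - 48229\right) = \left(-78912\right) \left(-48444\right) = 3822812928$)
$\frac{1}{p{\left(\left(88 + 114\right) \left(92 - 10\right),v \right)} + V} = \frac{1}{\left(-40 + 135\right) + 3822812928} = \frac{1}{95 + 3822812928} = \frac{1}{3822813023}$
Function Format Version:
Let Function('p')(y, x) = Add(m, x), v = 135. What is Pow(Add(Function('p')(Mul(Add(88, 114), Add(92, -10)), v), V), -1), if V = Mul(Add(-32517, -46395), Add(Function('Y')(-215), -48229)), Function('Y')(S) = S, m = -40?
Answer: Rational(1, 3822813023) ≈ 2.6159e-10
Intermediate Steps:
Function('p')(y, x) = Add(-40, x)
V = 3822812928 (V = Mul(Add(-32517, -46395), Add(-215, -48229)) = Mul(-78912, -48444) = 3822812928)
Pow(Add(Function('p')(Mul(Add(88, 114), Add(92, -10)), v), V), -1) = Pow(Add(Add(-40, 135), 3822812928), -1) = Pow(Add(95, 3822812928), -1) = Pow(3822813023, -1) = Rational(1, 3822813023)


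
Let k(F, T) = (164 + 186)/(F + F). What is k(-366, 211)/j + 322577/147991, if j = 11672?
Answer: 1378007561879/632210448432 ≈ 2.1797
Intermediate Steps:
k(F, T) = 175/F (k(F, T) = 350/((2*F)) = 350*(1/(2*F)) = 175/F)
k(-366, 211)/j + 322577/147991 = (175/(-366))/11672 + 322577/147991 = (175*(-1/366))*(1/11672) + 322577*(1/147991) = -175/366*1/11672 + 322577/147991 = -175/4271952 + 322577/147991 = 1378007561879/632210448432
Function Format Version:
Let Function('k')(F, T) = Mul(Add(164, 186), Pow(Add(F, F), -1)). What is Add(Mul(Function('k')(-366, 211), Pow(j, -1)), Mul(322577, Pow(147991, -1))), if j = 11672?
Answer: Rational(1378007561879, 632210448432) ≈ 2.1797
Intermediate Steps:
Function('k')(F, T) = Mul(175, Pow(F, -1)) (Function('k')(F, T) = Mul(350, Pow(Mul(2, F), -1)) = Mul(350, Mul(Rational(1, 2), Pow(F, -1))) = Mul(175, Pow(F, -1)))
Add(Mul(Function('k')(-366, 211), Pow(j, -1)), Mul(322577, Pow(147991, -1))) = Add(Mul(Mul(175, Pow(-366, -1)), Pow(11672, -1)), Mul(322577, Pow(147991, -1))) = Add(Mul(Mul(175, Rational(-1, 366)), Rational(1, 11672)), Mul(322577, Rational(1, 147991))) = Add(Mul(Rational(-175, 366), Rational(1, 11672)), Rational(322577, 147991)) = Add(Rational(-175, 4271952), Rational(322577, 147991)) = Rational(1378007561879, 632210448432)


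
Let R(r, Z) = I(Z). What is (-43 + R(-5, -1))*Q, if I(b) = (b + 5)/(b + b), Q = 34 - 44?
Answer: 450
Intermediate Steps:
Q = -10
I(b) = (5 + b)/(2*b) (I(b) = (5 + b)/((2*b)) = (5 + b)*(1/(2*b)) = (5 + b)/(2*b))
R(r, Z) = (5 + Z)/(2*Z)
(-43 + R(-5, -1))*Q = (-43 + (½)*(5 - 1)/(-1))*(-10) = (-43 + (½)*(-1)*4)*(-10) = (-43 - 2)*(-10) = -45*(-10) = 450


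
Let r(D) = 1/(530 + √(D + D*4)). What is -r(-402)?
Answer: I/(√2010 - 530*I) ≈ -0.0018734 + 0.00015847*I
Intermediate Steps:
r(D) = 1/(530 + √5*√D) (r(D) = 1/(530 + √(D + 4*D)) = 1/(530 + √(5*D)) = 1/(530 + √5*√D))
-r(-402) = -1/(530 + √5*√(-402)) = -1/(530 + √5*(I*√402)) = -1/(530 + I*√2010)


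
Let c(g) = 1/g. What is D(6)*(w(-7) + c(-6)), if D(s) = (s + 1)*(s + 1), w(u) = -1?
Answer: -343/6 ≈ -57.167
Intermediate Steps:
c(g) = 1/g
D(s) = (1 + s)**2 (D(s) = (1 + s)*(1 + s) = (1 + s)**2)
D(6)*(w(-7) + c(-6)) = (1 + 6)**2*(-1 + 1/(-6)) = 7**2*(-1 - 1/6) = 49*(-7/6) = -343/6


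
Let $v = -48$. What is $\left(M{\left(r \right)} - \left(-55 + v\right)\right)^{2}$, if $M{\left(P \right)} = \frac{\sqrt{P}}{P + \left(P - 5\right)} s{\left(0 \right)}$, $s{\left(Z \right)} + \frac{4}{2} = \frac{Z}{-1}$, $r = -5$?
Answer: $\frac{477401}{45} + \frac{412 i \sqrt{5}}{15} \approx 10609.0 + 61.417 i$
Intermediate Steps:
$s{\left(Z \right)} = -2 - Z$ ($s{\left(Z \right)} = -2 + \frac{Z}{-1} = -2 + Z \left(-1\right) = -2 - Z$)
$M{\left(P \right)} = - \frac{2 \sqrt{P}}{-5 + 2 P}$ ($M{\left(P \right)} = \frac{\sqrt{P}}{P + \left(P - 5\right)} \left(-2 - 0\right) = \frac{\sqrt{P}}{P + \left(-5 + P\right)} \left(-2 + 0\right) = \frac{\sqrt{P}}{-5 + 2 P} \left(-2\right) = - \frac{2 \sqrt{P}}{-5 + 2 P}$)
$\left(M{\left(r \right)} - \left(-55 + v\right)\right)^{2} = \left(- \frac{2 \sqrt{-5}}{-5 + 2 \left(-5\right)} + \left(55 - -48\right)\right)^{2} = \left(- \frac{2 i \sqrt{5}}{-5 - 10} + \left(55 + 48\right)\right)^{2} = \left(- \frac{2 i \sqrt{5}}{-15} + 103\right)^{2} = \left(\left(-2\right) i \sqrt{5} \left(- \frac{1}{15}\right) + 103\right)^{2} = \left(\frac{2 i \sqrt{5}}{15} + 103\right)^{2} = \left(103 + \frac{2 i \sqrt{5}}{15}\right)^{2}$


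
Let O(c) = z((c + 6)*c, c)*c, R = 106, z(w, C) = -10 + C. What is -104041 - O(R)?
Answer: -114217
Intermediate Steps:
O(c) = c*(-10 + c) (O(c) = (-10 + c)*c = c*(-10 + c))
-104041 - O(R) = -104041 - 106*(-10 + 106) = -104041 - 106*96 = -104041 - 1*10176 = -104041 - 10176 = -114217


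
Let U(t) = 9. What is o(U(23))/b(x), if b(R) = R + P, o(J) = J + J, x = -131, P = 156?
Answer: 18/25 ≈ 0.72000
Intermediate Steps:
o(J) = 2*J
b(R) = 156 + R (b(R) = R + 156 = 156 + R)
o(U(23))/b(x) = (2*9)/(156 - 131) = 18/25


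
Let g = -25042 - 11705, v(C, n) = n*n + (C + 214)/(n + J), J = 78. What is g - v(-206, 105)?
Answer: -8742284/183 ≈ -47772.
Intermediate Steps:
v(C, n) = n**2 + (214 + C)/(78 + n) (v(C, n) = n*n + (C + 214)/(n + 78) = n**2 + (214 + C)/(78 + n))
g = -36747
g - v(-206, 105) = -36747 - (214 - 206 + 105**3 + 78*105**2)/(78 + 105) = -36747 - (214 - 206 + 1157625 + 78*11025)/183 = -36747 - (214 - 206 + 1157625 + 859950)/183 = -36747 - 2017583/183 = -8742284/183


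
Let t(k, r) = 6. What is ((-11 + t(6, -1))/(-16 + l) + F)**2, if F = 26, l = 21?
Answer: 625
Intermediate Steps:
((-11 + t(6, -1))/(-16 + l) + F)**2 = ((-11 + 6)/(-16 + 21) + 26)**2 = (-5/5 + 26)**2 = (-5*1/5 + 26)**2 = (-1 + 26)**2 = 25**2 = 625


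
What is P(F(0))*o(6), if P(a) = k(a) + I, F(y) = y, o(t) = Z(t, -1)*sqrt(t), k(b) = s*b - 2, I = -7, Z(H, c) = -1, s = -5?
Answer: 9*sqrt(6) ≈ 22.045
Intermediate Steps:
k(b) = -2 - 5*b (k(b) = -5*b - 2 = -2 - 5*b)
o(t) = -sqrt(t)
P(a) = -9 - 5*a (P(a) = (-2 - 5*a) - 7 = -9 - 5*a)
P(F(0))*o(6) = (-9 - 5*0)*(-sqrt(6)) = (-9 + 0)*(-sqrt(6)) = -(-9)*sqrt(6) = 9*sqrt(6)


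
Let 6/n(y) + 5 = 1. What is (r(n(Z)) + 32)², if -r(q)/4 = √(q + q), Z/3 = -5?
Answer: 976 - 256*I*√3 ≈ 976.0 - 443.4*I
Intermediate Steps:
Z = -15 (Z = 3*(-5) = -15)
n(y) = -3/2 (n(y) = 6/(-5 + 1) = 6/(-4) = 6*(-¼) = -3/2)
r(q) = -4*√2*√q (r(q) = -4*√(q + q) = -4*√2*√q)
(r(n(Z)) + 32)² = (-4*√2*√(-3/2) + 32)² = (-4*√2*I*√6/2 + 32)² = (-4*I*√3 + 32)² = (32 - 4*I*√3)²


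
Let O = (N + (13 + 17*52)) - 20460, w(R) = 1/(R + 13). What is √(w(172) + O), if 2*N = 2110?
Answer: I*√633436115/185 ≈ 136.04*I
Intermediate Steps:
N = 1055 (N = (½)*2110 = 1055)
w(R) = 1/(13 + R)
O = -18508 (O = (1055 + (13 + 17*52)) - 20460 = (1055 + (13 + 884)) - 20460 = (1055 + 897) - 20460 = 1952 - 20460 = -18508)
√(w(172) + O) = √(1/(13 + 172) - 18508) = √(1/185 - 18508) = √(-3423979/185) = I*√633436115/185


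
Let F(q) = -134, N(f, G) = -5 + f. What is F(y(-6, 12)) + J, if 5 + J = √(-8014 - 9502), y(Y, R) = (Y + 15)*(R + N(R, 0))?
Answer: -139 + 2*I*√4379 ≈ -139.0 + 132.35*I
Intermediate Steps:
y(Y, R) = (-5 + 2*R)*(15 + Y) (y(Y, R) = (Y + 15)*(R + (-5 + R)) = (15 + Y)*(-5 + 2*R) = (-5 + 2*R)*(15 + Y))
J = -5 + 2*I*√4379 (J = -5 + √(-8014 - 9502) = -5 + √(-17516) = -5 + 2*I*√4379 ≈ -5.0 + 132.35*I)
F(y(-6, 12)) + J = -134 + (-5 + 2*I*√4379) = -139 + 2*I*√4379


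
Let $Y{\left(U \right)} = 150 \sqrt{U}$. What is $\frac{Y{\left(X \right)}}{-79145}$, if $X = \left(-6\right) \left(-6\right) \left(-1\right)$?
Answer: $- \frac{180 i}{15829} \approx - 0.011372 i$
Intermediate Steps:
$X = -36$ ($X = 36 \left(-1\right) = -36$)
$\frac{Y{\left(X \right)}}{-79145} = \frac{150 \sqrt{-36}}{-79145} = 150 \cdot 6 i \left(- \frac{1}{79145}\right) = 900 i \left(- \frac{1}{79145}\right) = - \frac{180 i}{15829}$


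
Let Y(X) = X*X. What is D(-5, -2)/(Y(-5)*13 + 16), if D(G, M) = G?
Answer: -5/341 ≈ -0.014663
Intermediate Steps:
Y(X) = X²
D(-5, -2)/(Y(-5)*13 + 16) = -5/((-5)²*13 + 16) = -5/(25*13 + 16) = -5/(325 + 16) = -5/341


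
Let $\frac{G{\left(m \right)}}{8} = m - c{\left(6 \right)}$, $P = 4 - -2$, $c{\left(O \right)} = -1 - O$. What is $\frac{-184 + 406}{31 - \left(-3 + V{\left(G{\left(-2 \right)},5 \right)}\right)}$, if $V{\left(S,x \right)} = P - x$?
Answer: $\frac{74}{11} \approx 6.7273$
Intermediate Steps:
$P = 6$ ($P = 4 + 2 = 6$)
$G{\left(m \right)} = 56 + 8 m$ ($G{\left(m \right)} = 8 \left(m - \left(-1 - 6\right)\right) = 8 \left(m - -7\right) = 8 \left(m + 7\right) = 8 \left(7 + m\right) = 56 + 8 m$)
$V{\left(S,x \right)} = 6 - x$
$\frac{-184 + 406}{31 - \left(-3 + V{\left(G{\left(-2 \right)},5 \right)}\right)} = \frac{-184 + 406}{31 + \left(3 - \left(6 - 5\right)\right)} = \frac{222}{31 + \left(3 - \left(6 - 5\right)\right)} = \frac{222}{31 + \left(3 - 1\right)} = \frac{222}{31 + 2} = \frac{222}{33} = 222 \cdot \frac{1}{33} = \frac{74}{11}$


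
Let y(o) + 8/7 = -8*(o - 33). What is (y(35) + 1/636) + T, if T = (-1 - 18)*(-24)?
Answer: 1953799/4452 ≈ 438.86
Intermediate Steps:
y(o) = 1840/7 - 8*o (y(o) = -8/7 - 8*(o - 33) = -8/7 - 8*(-33 + o) = -8/7 + (264 - 8*o) = 1840/7 - 8*o)
T = 456 (T = -19*(-24) = 456)
(y(35) + 1/636) + T = ((1840/7 - 8*35) + 1/636) + 456 = ((1840/7 - 280) + 1/636) + 456 = (-120/7 + 1/636) + 456 = -76313/4452 + 456 = 1953799/4452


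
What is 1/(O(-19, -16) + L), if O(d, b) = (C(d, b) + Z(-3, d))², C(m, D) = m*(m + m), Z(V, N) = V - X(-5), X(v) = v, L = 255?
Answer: 1/524431 ≈ 1.9068e-6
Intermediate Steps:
Z(V, N) = 5 + V (Z(V, N) = V - 1*(-5) = V + 5 = 5 + V)
C(m, D) = 2*m² (C(m, D) = m*(2*m) = 2*m²)
O(d, b) = (2 + 2*d²)² (O(d, b) = (2*d² + (5 - 3))² = (2*d² + 2)² = (2 + 2*d²)²)
1/(O(-19, -16) + L) = 1/(4*(1 + (-19)²)² + 255) = 1/(4*(1 + 361)² + 255) = 1/(4*362² + 255) = 1/(4*131044 + 255) = 1/(524176 + 255) = 1/524431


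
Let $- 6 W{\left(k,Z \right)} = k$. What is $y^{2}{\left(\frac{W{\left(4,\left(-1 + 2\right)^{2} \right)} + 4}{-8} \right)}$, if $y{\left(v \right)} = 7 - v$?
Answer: $\frac{7921}{144} \approx 55.007$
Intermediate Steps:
$W{\left(k,Z \right)} = - \frac{k}{6}$
$y^{2}{\left(\frac{W{\left(4,\left(-1 + 2\right)^{2} \right)} + 4}{-8} \right)} = \left(7 - \frac{\left(- \frac{1}{6}\right) 4 + 4}{-8}\right)^{2} = \left(7 - \left(- \frac{2}{3} + 4\right) \left(- \frac{1}{8}\right)\right)^{2} = \left(7 - \frac{10}{3} \left(- \frac{1}{8}\right)\right)^{2} = \left(7 - - \frac{5}{12}\right)^{2} = \left(7 + \frac{5}{12}\right)^{2} = \left(\frac{89}{12}\right)^{2} = \frac{7921}{144}$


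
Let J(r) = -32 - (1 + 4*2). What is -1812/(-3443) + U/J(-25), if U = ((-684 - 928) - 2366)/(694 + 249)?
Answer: 83753610/133116709 ≈ 0.62917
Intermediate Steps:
U = -3978/943 (U = (-1612 - 2366)/943 = -3978*1/943 = -3978/943 ≈ -4.2185)
J(r) = -41 (J(r) = -32 - (1 + 8) = -32 - 1*9 = -32 - 9 = -41)
-1812/(-3443) + U/J(-25) = -1812/(-3443) - 3978/943/(-41) = -1812*(-1/3443) - 3978/943*(-1/41) = 1812/3443 + 3978/38663 = 83753610/133116709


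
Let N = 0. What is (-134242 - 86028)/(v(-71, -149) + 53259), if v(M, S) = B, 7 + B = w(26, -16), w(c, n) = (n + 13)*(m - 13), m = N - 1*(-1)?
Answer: -110135/26644 ≈ -4.1336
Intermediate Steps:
m = 1 (m = 0 - 1*(-1) = 0 + 1 = 1)
w(c, n) = -156 - 12*n (w(c, n) = (n + 13)*(1 - 13) = (13 + n)*(-12) = -156 - 12*n)
B = 29 (B = -7 + (-156 - 12*(-16)) = -7 + (-156 + 192) = -7 + 36 = 29)
v(M, S) = 29
(-134242 - 86028)/(v(-71, -149) + 53259) = (-134242 - 86028)/(29 + 53259) = -220270/53288 = -220270*1/53288 = -110135/26644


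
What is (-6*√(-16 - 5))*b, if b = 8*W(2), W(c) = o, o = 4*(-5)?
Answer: 960*I*√21 ≈ 4399.3*I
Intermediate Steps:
o = -20
W(c) = -20
b = -160 (b = 8*(-20) = -160)
(-6*√(-16 - 5))*b = -6*√(-16 - 5)*(-160) = -6*I*√21*(-160) = 960*I*√21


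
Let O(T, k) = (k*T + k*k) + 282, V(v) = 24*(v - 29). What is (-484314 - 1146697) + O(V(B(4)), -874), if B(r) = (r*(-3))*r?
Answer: 748299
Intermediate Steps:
B(r) = -3*r**2 (B(r) = (-3*r)*r = -3*r**2)
V(v) = -696 + 24*v (V(v) = 24*(-29 + v) = -696 + 24*v)
O(T, k) = 282 + k**2 + T*k (O(T, k) = (T*k + k**2) + 282 = (k**2 + T*k) + 282 = 282 + k**2 + T*k)
(-484314 - 1146697) + O(V(B(4)), -874) = (-484314 - 1146697) + (282 + (-874)**2 + (-696 + 24*(-3*4**2))*(-874)) = -1631011 + (282 + 763876 + (-696 + 24*(-3*16))*(-874)) = -1631011 + (282 + 763876 + (-696 + 24*(-48))*(-874)) = -1631011 + (282 + 763876 + (-696 - 1152)*(-874)) = -1631011 + (282 + 763876 - 1848*(-874)) = -1631011 + (282 + 763876 + 1615152) = -1631011 + 2379310 = 748299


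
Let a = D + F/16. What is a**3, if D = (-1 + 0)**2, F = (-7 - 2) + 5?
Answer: 27/64 ≈ 0.42188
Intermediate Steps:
F = -4 (F = -9 + 5 = -4)
D = 1 (D = (-1)**2 = 1)
a = 3/4 (a = 1 - 4/16 = 1 - 4*1/16 = 1 - 1/4 = 3/4 ≈ 0.75000)
a**3 = (3/4)**3 = 27/64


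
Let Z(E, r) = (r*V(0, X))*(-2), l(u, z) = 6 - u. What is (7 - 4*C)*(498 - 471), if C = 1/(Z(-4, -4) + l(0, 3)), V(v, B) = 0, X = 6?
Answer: 171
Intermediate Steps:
Z(E, r) = 0 (Z(E, r) = (r*0)*(-2) = 0*(-2) = 0)
C = 1/6 (C = 1/(0 + (6 - 1*0)) = 1/(0 + (6 + 0)) = 1/(0 + 6) = 1/6 ≈ 0.16667)
(7 - 4*C)*(498 - 471) = (7 - 4*1/6)*(498 - 471) = (7 - 2/3)*27 = (19/3)*27 = 171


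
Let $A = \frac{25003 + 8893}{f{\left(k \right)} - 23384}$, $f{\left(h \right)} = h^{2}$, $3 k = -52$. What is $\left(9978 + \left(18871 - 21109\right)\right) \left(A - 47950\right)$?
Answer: $- \frac{9638248026420}{25969} \approx -3.7114 \cdot 10^{8}$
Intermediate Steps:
$k = - \frac{52}{3}$ ($k = \frac{1}{3} \left(-52\right) = - \frac{52}{3} \approx -17.333$)
$A = - \frac{38133}{25969}$ ($A = \frac{25003 + 8893}{\left(- \frac{52}{3}\right)^{2} - 23384} = \frac{33896}{\frac{2704}{9} - 23384} = \frac{33896}{- \frac{207752}{9}} = 33896 \left(- \frac{9}{207752}\right) = - \frac{38133}{25969} \approx -1.4684$)
$\left(9978 + \left(18871 - 21109\right)\right) \left(A - 47950\right) = \left(9978 + \left(18871 - 21109\right)\right) \left(- \frac{38133}{25969} - 47950\right) = \left(9978 + \left(18871 - 21109\right)\right) \left(- \frac{1245251683}{25969}\right) = \left(9978 - 2238\right) \left(- \frac{1245251683}{25969}\right) = 7740 \left(- \frac{1245251683}{25969}\right) = - \frac{9638248026420}{25969}$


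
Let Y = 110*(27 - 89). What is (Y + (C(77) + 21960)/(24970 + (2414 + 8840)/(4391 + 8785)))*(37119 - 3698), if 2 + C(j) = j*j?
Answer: -37490366085373064/164507987 ≈ -2.2789e+8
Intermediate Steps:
C(j) = -2 + j² (C(j) = -2 + j*j = -2 + j²)
Y = -6820 (Y = 110*(-62) = -6820)
(Y + (C(77) + 21960)/(24970 + (2414 + 8840)/(4391 + 8785)))*(37119 - 3698) = (-6820 + ((-2 + 77²) + 21960)/(24970 + (2414 + 8840)/(4391 + 8785)))*(37119 - 3698) = (-6820 + ((-2 + 5929) + 21960)/(24970 + 11254/13176))*33421 = (-6820 + (5927 + 21960)/(24970 + 11254*(1/13176)))*33421 = (-6820 + 27887/(24970 + 5627/6588))*33421 = (-6820 + 27887/(164507987/6588))*33421 = (-6820 + 27887*(6588/164507987))*33421 = (-6820 + 183719556/164507987)*33421 = -1121760751784/164507987*33421 = -37490366085373064/164507987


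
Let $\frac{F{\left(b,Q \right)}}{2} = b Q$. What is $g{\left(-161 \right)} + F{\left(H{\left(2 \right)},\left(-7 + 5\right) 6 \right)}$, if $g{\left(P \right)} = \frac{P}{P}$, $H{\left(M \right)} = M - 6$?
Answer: $97$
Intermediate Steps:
$H{\left(M \right)} = -6 + M$ ($H{\left(M \right)} = M - 6 = -6 + M$)
$F{\left(b,Q \right)} = 2 Q b$ ($F{\left(b,Q \right)} = 2 b Q = 2 Q b$)
$g{\left(P \right)} = 1$
$g{\left(-161 \right)} + F{\left(H{\left(2 \right)},\left(-7 + 5\right) 6 \right)} = 1 + 2 \left(-7 + 5\right) 6 \left(-6 + 2\right) = 1 + 2 \left(\left(-2\right) 6\right) \left(-4\right) = 1 + 2 \left(-12\right) \left(-4\right) = 1 + 96 = 97$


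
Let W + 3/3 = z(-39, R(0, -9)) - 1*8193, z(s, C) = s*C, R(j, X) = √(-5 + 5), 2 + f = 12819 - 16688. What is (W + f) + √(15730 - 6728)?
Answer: -12065 + √9002 ≈ -11970.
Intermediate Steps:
f = -3871 (f = -2 + (12819 - 16688) = -2 - 3869 = -3871)
R(j, X) = 0 (R(j, X) = √0 = 0)
z(s, C) = C*s
W = -8194 (W = -1 + (0*(-39) - 1*8193) = -1 + (0 - 8193) = -1 - 8193 = -8194)
(W + f) + √(15730 - 6728) = (-8194 - 3871) + √(15730 - 6728) = -12065 + √9002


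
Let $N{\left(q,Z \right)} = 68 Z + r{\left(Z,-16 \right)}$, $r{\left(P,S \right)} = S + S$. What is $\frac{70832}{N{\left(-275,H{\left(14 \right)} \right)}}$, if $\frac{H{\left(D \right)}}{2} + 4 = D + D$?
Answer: $\frac{4427}{202} \approx 21.916$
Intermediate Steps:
$H{\left(D \right)} = -8 + 4 D$ ($H{\left(D \right)} = -8 + 2 \left(D + D\right) = -8 + 2 \cdot 2 D = -8 + 4 D$)
$r{\left(P,S \right)} = 2 S$
$N{\left(q,Z \right)} = -32 + 68 Z$ ($N{\left(q,Z \right)} = 68 Z + 2 \left(-16\right) = 68 Z - 32 = -32 + 68 Z$)
$\frac{70832}{N{\left(-275,H{\left(14 \right)} \right)}} = \frac{70832}{-32 + 68 \left(-8 + 4 \cdot 14\right)} = \frac{70832}{-32 + 68 \left(-8 + 56\right)} = \frac{70832}{-32 + 68 \cdot 48} = \frac{70832}{-32 + 3264} = \frac{70832}{3232} = 70832 \cdot \frac{1}{3232} = \frac{4427}{202}$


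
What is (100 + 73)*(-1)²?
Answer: 173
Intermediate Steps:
(100 + 73)*(-1)² = 173*1 = 173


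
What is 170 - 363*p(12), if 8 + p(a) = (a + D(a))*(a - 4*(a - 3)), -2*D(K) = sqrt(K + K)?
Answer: 107618 - 8712*sqrt(6) ≈ 86278.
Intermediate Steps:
D(K) = -sqrt(2)*sqrt(K)/2 (D(K) = -sqrt(K + K)/2 = -sqrt(2)*sqrt(K)/2)
p(a) = -8 + (12 - 3*a)*(a - sqrt(2)*sqrt(a)/2) (p(a) = -8 + (a - sqrt(2)*sqrt(a)/2)*(a - 4*(a - 3)) = -8 + (a - sqrt(2)*sqrt(a)/2)*(a - 4*(-3 + a)) = -8 + (a - sqrt(2)*sqrt(a)/2)*(a + (12 - 4*a)) = -8 + (a - sqrt(2)*sqrt(a)/2)*(12 - 3*a) = -8 + (12 - 3*a)*(a - sqrt(2)*sqrt(a)/2))
170 - 363*p(12) = 170 - 363*(-8 - 3*12**2 + 12*12 - 6*sqrt(2)*sqrt(12) + 3*sqrt(2)*12**(3/2)/2) = 170 - 363*(-8 - 3*144 + 144 - 6*sqrt(2)*2*sqrt(3) + 3*sqrt(2)*(24*sqrt(3))/2) = 170 - 363*(-8 - 432 + 144 - 12*sqrt(6) + 36*sqrt(6)) = 170 - 363*(-296 + 24*sqrt(6)) = 170 + (107448 - 8712*sqrt(6)) = 107618 - 8712*sqrt(6)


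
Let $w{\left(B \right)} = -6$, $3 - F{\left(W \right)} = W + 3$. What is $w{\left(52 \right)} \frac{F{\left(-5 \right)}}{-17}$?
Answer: $\frac{30}{17} \approx 1.7647$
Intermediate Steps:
$F{\left(W \right)} = - W$ ($F{\left(W \right)} = 3 - \left(W + 3\right) = 3 - \left(3 + W\right) = - W$)
$w{\left(52 \right)} \frac{F{\left(-5 \right)}}{-17} = - 6 \frac{\left(-1\right) \left(-5\right)}{-17} = - 6 \cdot 5 \left(- \frac{1}{17}\right) = \left(-6\right) \left(- \frac{5}{17}\right) = \frac{30}{17}$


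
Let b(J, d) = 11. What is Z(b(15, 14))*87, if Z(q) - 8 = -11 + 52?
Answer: 4263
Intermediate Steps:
Z(q) = 49 (Z(q) = 8 + (-11 + 52) = 8 + 41 = 49)
Z(b(15, 14))*87 = 49*87 = 4263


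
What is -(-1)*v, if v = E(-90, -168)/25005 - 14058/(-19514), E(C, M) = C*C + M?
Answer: 7671293/7393145 ≈ 1.0376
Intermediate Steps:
E(C, M) = M + C**2 (E(C, M) = C**2 + M = M + C**2)
v = 7671293/7393145 (v = (-168 + (-90)**2)/25005 - 14058/(-19514) = (-168 + 8100)*(1/25005) - 14058*(-1/19514) = 7932*(1/25005) + 639/887 = 2644/8335 + 639/887 = 7671293/7393145 ≈ 1.0376)
-(-1)*v = -(-1)*7671293/7393145 = -1*(-7671293/7393145) = 7671293/7393145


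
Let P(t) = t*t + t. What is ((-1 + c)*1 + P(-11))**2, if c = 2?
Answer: 12321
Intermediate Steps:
P(t) = t + t**2 (P(t) = t**2 + t = t + t**2)
((-1 + c)*1 + P(-11))**2 = ((-1 + 2)*1 - 11*(1 - 11))**2 = (1*1 - 11*(-10))**2 = (1 + 110)**2 = 111**2 = 12321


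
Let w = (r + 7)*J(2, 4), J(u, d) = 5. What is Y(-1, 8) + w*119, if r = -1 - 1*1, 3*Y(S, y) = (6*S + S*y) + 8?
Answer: 2973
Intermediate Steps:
Y(S, y) = 8/3 + 2*S + S*y/3 (Y(S, y) = ((6*S + S*y) + 8)/3 = (8 + 6*S + S*y)/3 = 8/3 + 2*S + S*y/3)
r = -2 (r = -1 - 1 = -2)
w = 25 (w = (-2 + 7)*5 = 5*5 = 25)
Y(-1, 8) + w*119 = (8/3 + 2*(-1) + (⅓)*(-1)*8) + 25*119 = (8/3 - 2 - 8/3) + 2975 = -2 + 2975 = 2973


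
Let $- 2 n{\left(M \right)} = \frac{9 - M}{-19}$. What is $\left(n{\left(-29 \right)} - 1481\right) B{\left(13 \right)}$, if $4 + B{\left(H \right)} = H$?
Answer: $-13320$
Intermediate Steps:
$n{\left(M \right)} = \frac{9}{38} - \frac{M}{38}$ ($n{\left(M \right)} = - \frac{\left(9 - M\right) \frac{1}{-19}}{2} = - \frac{\left(9 - M\right) \left(- \frac{1}{19}\right)}{2} = - \frac{- \frac{9}{19} + \frac{M}{19}}{2} = \frac{9}{38} - \frac{M}{38}$)
$B{\left(H \right)} = -4 + H$
$\left(n{\left(-29 \right)} - 1481\right) B{\left(13 \right)} = \left(\left(\frac{9}{38} - - \frac{29}{38}\right) - 1481\right) \left(-4 + 13\right) = \left(\left(\frac{9}{38} + \frac{29}{38}\right) - 1481\right) 9 = \left(1 - 1481\right) 9 = \left(-1480\right) 9 = -13320$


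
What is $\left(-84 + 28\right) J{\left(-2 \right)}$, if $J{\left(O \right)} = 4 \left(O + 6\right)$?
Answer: $-896$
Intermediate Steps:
$J{\left(O \right)} = 24 + 4 O$ ($J{\left(O \right)} = 4 \left(6 + O\right) = 24 + 4 O$)
$\left(-84 + 28\right) J{\left(-2 \right)} = \left(-84 + 28\right) \left(24 + 4 \left(-2\right)\right) = - 56 \left(24 - 8\right) = \left(-56\right) 16 = -896$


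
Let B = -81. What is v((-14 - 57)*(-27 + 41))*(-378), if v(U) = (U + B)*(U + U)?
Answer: -807823800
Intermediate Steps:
v(U) = 2*U*(-81 + U) (v(U) = (U - 81)*(U + U) = (-81 + U)*(2*U) = 2*U*(-81 + U))
v((-14 - 57)*(-27 + 41))*(-378) = (2*((-14 - 57)*(-27 + 41))*(-81 + (-14 - 57)*(-27 + 41)))*(-378) = (2*(-71*14)*(-81 - 71*14))*(-378) = (2*(-994)*(-81 - 994))*(-378) = (2*(-994)*(-1075))*(-378) = 2137100*(-378) = -807823800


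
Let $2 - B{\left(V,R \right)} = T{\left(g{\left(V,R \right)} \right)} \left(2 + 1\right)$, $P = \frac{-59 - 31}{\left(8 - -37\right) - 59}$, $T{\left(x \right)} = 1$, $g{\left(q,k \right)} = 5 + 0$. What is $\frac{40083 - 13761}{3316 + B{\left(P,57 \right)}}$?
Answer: $\frac{8774}{1105} \approx 7.9403$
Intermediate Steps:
$g{\left(q,k \right)} = 5$
$P = \frac{45}{7}$ ($P = - \frac{90}{\left(8 + 37\right) - 59} = - \frac{90}{45 - 59} = - \frac{90}{-14} = \left(-90\right) \left(- \frac{1}{14}\right) = \frac{45}{7} \approx 6.4286$)
$B{\left(V,R \right)} = -1$ ($B{\left(V,R \right)} = 2 - 1 \left(2 + 1\right) = 2 - 1 \cdot 3 = 2 - 3 = -1$)
$\frac{40083 - 13761}{3316 + B{\left(P,57 \right)}} = \frac{40083 - 13761}{3316 - 1} = \frac{26322}{3315} = 26322 \cdot \frac{1}{3315} = \frac{8774}{1105}$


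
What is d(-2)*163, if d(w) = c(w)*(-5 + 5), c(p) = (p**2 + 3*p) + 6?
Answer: 0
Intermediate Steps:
c(p) = 6 + p**2 + 3*p
d(w) = 0 (d(w) = (6 + w**2 + 3*w)*(-5 + 5) = (6 + w**2 + 3*w)*0 = 0)
d(-2)*163 = 0*163 = 0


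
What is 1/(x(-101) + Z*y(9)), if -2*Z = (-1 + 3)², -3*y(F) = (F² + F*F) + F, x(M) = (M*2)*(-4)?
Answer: 1/922 ≈ 0.0010846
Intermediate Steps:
x(M) = -8*M (x(M) = (2*M)*(-4) = -8*M)
y(F) = -2*F²/3 - F/3 (y(F) = -((F² + F*F) + F)/3 = -((F² + F²) + F)/3 = -(2*F² + F)/3 = -(F + 2*F²)/3 = -2*F²/3 - F/3)
Z = -2 (Z = -(-1 + 3)²/2 = -½*2² = -½*4 = -2)
1/(x(-101) + Z*y(9)) = 1/(-8*(-101) - (-2)*9*(1 + 2*9)/3) = 1/(808 - (-2)*9*(1 + 18)/3) = 1/(808 - (-2)*9*19/3) = 1/(808 - 2*(-57)) = 1/(808 + 114) = 1/922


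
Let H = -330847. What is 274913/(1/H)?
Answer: -90954141311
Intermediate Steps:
274913/(1/H) = 274913/(1/(-330847)) = 274913/(-1/330847) = 274913*(-330847) = -90954141311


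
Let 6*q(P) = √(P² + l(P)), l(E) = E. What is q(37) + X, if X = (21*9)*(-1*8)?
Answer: -1512 + √1406/6 ≈ -1505.8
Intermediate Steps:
q(P) = √(P + P²)/6 (q(P) = √(P² + P)/6 = √(P + P²)/6)
X = -1512 (X = 189*(-8) = -1512)
q(37) + X = √(37*(1 + 37))/6 - 1512 = √(37*38)/6 - 1512 = √1406/6 - 1512 = -1512 + √1406/6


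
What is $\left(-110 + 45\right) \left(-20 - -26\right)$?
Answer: $-390$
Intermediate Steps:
$\left(-110 + 45\right) \left(-20 - -26\right) = - 65 \left(-20 + 26\right) = \left(-65\right) 6 = -390$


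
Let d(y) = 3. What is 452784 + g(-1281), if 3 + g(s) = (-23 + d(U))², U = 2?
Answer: 453181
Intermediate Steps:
g(s) = 397 (g(s) = -3 + (-23 + 3)² = -3 + (-20)² = -3 + 400 = 397)
452784 + g(-1281) = 452784 + 397 = 453181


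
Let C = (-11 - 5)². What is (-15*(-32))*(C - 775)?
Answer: -249120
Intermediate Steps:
C = 256 (C = (-16)² = 256)
(-15*(-32))*(C - 775) = (-15*(-32))*(256 - 775) = 480*(-519) = -249120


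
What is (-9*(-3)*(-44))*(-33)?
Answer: 39204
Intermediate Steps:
(-9*(-3)*(-44))*(-33) = (27*(-44))*(-33) = -1188*(-33) = 39204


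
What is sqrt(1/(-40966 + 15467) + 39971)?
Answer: 4*sqrt(1624319015217)/25499 ≈ 199.93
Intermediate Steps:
sqrt(1/(-40966 + 15467) + 39971) = sqrt(1/(-25499) + 39971) = sqrt(-1/25499 + 39971) = sqrt(1019220528/25499) = 4*sqrt(1624319015217)/25499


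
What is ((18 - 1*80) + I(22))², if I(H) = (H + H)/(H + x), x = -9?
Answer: 580644/169 ≈ 3435.8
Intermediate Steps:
I(H) = 2*H/(-9 + H) (I(H) = (H + H)/(H - 9) = (2*H)/(-9 + H) = 2*H/(-9 + H))
((18 - 1*80) + I(22))² = ((18 - 1*80) + 2*22/(-9 + 22))² = ((18 - 80) + 2*22/13)² = (-62 + 2*22*(1/13))² = (-62 + 44/13)² = (-762/13)² = 580644/169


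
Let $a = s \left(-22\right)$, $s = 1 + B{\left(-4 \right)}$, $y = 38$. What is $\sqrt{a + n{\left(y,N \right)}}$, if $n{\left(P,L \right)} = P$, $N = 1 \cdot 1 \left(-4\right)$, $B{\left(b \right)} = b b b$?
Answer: $4 \sqrt{89} \approx 37.736$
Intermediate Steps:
$B{\left(b \right)} = b^{3}$ ($B{\left(b \right)} = b^{2} b = b^{3}$)
$s = -63$ ($s = 1 + \left(-4\right)^{3} = 1 - 64 = -63$)
$N = -4$ ($N = 1 \left(-4\right) = -4$)
$a = 1386$ ($a = \left(-63\right) \left(-22\right) = 1386$)
$\sqrt{a + n{\left(y,N \right)}} = \sqrt{1386 + 38} = \sqrt{1424} = 4 \sqrt{89}$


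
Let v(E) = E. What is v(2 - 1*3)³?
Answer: -1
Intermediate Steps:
v(2 - 1*3)³ = (2 - 1*3)³ = (2 - 3)³ = (-1)³ = -1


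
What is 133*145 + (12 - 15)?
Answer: 19282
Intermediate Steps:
133*145 + (12 - 15) = 19285 - 3 = 19282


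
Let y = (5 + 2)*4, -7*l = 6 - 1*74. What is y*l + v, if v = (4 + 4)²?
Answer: 336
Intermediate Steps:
l = 68/7 (l = -(6 - 1*74)/7 = -(6 - 74)/7 = -⅐*(-68) = 68/7 ≈ 9.7143)
y = 28 (y = 7*4 = 28)
v = 64 (v = 8² = 64)
y*l + v = 28*(68/7) + 64 = 272 + 64 = 336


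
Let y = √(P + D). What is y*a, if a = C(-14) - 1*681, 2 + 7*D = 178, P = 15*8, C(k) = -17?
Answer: -1396*√1778/7 ≈ -8409.2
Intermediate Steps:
P = 120
D = 176/7 (D = -2/7 + (⅐)*178 = -2/7 + 178/7 = 176/7 ≈ 25.143)
y = 2*√1778/7 (y = √(120 + 176/7) = √(1016/7) = 2*√1778/7 ≈ 12.048)
a = -698 (a = -17 - 1*681 = -17 - 681 = -698)
y*a = (2*√1778/7)*(-698) = -1396*√1778/7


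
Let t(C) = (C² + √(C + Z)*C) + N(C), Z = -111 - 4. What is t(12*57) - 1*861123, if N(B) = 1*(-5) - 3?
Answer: -393275 + 684*√569 ≈ -3.7696e+5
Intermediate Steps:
Z = -115
N(B) = -8 (N(B) = -5 - 3 = -8)
t(C) = -8 + C² + C*√(-115 + C) (t(C) = (C² + √(C - 115)*C) - 8 = (C² + √(-115 + C)*C) - 8 = (C² + C*√(-115 + C)) - 8 = -8 + C² + C*√(-115 + C))
t(12*57) - 1*861123 = (-8 + (12*57)² + (12*57)*√(-115 + 12*57)) - 1*861123 = (-8 + 684² + 684*√(-115 + 684)) - 861123 = (-8 + 467856 + 684*√569) - 861123 = (467848 + 684*√569) - 861123 = -393275 + 684*√569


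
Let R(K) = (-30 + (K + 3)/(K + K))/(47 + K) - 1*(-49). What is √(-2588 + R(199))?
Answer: 5*I*√243399434862/48954 ≈ 50.39*I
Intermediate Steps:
R(K) = 49 + (-30 + (3 + K)/(2*K))/(47 + K) (R(K) = (-30 + (3 + K)/((2*K)))/(47 + K) + 49 = (-30 + (3 + K)*(1/(2*K)))/(47 + K) + 49 = (-30 + (3 + K)/(2*K))/(47 + K) + 49 = 49 + (-30 + (3 + K)/(2*K))/(47 + K))
√(-2588 + R(199)) = √(-2588 + (½)*(3 + 98*199² + 4547*199)/(199*(47 + 199))) = √(-2588 + (½)*(1/199)*(3 + 98*39601 + 904853)/246) = √(-2588 + (½)*(1/199)*(1/246)*(3 + 3880898 + 904853)) = √(-2588 + (½)*(1/199)*(1/246)*4785754) = √(-2588 + 2392877/48954) = √(-124300075/48954) = 5*I*√243399434862/48954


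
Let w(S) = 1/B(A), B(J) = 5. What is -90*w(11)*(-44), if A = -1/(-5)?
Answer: 792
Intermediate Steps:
A = ⅕ (A = -1*(-⅕) = ⅕ ≈ 0.20000)
w(S) = ⅕ (w(S) = 1/5 = ⅕)
-90*w(11)*(-44) = -90*⅕*(-44) = -18*(-44) = 792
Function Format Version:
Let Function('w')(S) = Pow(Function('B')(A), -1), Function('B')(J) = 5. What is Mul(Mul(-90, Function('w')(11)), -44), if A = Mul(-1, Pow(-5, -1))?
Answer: 792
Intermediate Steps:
A = Rational(1, 5) (A = Mul(-1, Rational(-1, 5)) = Rational(1, 5) ≈ 0.20000)
Function('w')(S) = Rational(1, 5) (Function('w')(S) = Pow(5, -1) = Rational(1, 5))
Mul(Mul(-90, Function('w')(11)), -44) = Mul(Mul(-90, Rational(1, 5)), -44) = Mul(-18, -44) = 792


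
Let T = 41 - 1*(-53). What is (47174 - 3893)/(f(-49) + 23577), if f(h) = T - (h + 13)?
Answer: 43281/23707 ≈ 1.8257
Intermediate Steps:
T = 94 (T = 41 + 53 = 94)
f(h) = 81 - h (f(h) = 94 - (h + 13) = 94 - (13 + h) = 94 + (-13 - h) = 81 - h)
(47174 - 3893)/(f(-49) + 23577) = (47174 - 3893)/((81 - 1*(-49)) + 23577) = 43281/((81 + 49) + 23577) = 43281/(130 + 23577) = 43281/23707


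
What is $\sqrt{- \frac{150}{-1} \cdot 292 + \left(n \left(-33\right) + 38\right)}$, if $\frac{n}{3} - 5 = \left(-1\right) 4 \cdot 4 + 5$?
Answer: $4 \sqrt{2777} \approx 210.79$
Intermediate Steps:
$n = -18$ ($n = 15 + 3 \left(\left(-1\right) 4 \cdot 4 + 5\right) = 15 + 3 \left(\left(-4\right) 4 + 5\right) = 15 + 3 \left(-16 + 5\right) = 15 + 3 \left(-11\right) = 15 - 33 = -18$)
$\sqrt{- \frac{150}{-1} \cdot 292 + \left(n \left(-33\right) + 38\right)} = \sqrt{- \frac{150}{-1} \cdot 292 + \left(\left(-18\right) \left(-33\right) + 38\right)} = \sqrt{\left(-150\right) \left(-1\right) 292 + \left(594 + 38\right)} = \sqrt{150 \cdot 292 + 632} = \sqrt{43800 + 632} = \sqrt{44432} = 4 \sqrt{2777}$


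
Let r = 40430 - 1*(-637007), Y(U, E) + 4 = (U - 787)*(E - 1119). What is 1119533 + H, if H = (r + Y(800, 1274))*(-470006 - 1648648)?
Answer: -1439514103459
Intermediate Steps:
Y(U, E) = -4 + (-1119 + E)*(-787 + U) (Y(U, E) = -4 + (U - 787)*(E - 1119) = -4 + (-787 + U)*(-1119 + E) = -4 + (-1119 + E)*(-787 + U))
r = 677437 (r = 40430 + 637007 = 677437)
H = -1439515222992 (H = (677437 + (880649 - 1119*800 - 787*1274 + 1274*800))*(-470006 - 1648648) = (677437 + (880649 - 895200 - 1002638 + 1019200))*(-2118654) = (677437 + 2011)*(-2118654) = 679448*(-2118654) = -1439515222992)
1119533 + H = 1119533 - 1439515222992 = -1439514103459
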